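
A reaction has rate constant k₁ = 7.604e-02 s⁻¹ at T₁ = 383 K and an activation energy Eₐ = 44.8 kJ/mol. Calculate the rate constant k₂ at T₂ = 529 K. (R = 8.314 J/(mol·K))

3.693e+00 s⁻¹

Step 1: Use the two-temperature Arrhenius form: ln(k₂/k₁) = -Eₐ/R × (1/T₂ - 1/T₁)
Step 2: Convert Eₐ to J/mol: 44.8 kJ/mol = 44800 J/mol
Step 3: 1/T₂ - 1/T₁ = 1/529 - 1/383 = -7.206069e-04 K⁻¹
Step 4: ln(k₂/k₁) = -44800/8.314 × -7.206069e-04 = 3.88299
Step 5: k₂ = k₁ × exp(3.88299) = 7.604e-02 × 4.85692e+01 = 3.693e+00 s⁻¹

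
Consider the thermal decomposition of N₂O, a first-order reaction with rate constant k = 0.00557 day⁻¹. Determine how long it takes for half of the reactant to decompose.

124.4 day

Step 1: For a first-order reaction, t₁/₂ = ln(2)/k
Step 2: t₁/₂ = ln(2)/0.00557
Step 3: t₁/₂ = 0.6931/0.00557 = 124.4 day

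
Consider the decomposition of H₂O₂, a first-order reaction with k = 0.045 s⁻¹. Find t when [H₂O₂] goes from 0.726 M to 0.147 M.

35.49 s

Step 1: For first-order: t = ln([H₂O₂]₀/[H₂O₂])/k
Step 2: t = ln(0.726/0.147)/0.045
Step 3: t = ln(4.939)/0.045
Step 4: t = 1.597/0.045 = 35.49 s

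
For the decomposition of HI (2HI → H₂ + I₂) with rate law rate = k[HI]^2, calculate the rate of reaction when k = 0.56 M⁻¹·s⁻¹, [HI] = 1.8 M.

1.814 M/s

Step 1: Identify the rate law: rate = k[HI]^2
Step 2: Substitute values: rate = 0.56 × (1.8)^2
Step 3: Calculate: rate = 0.56 × 3.24 = 1.8144 M/s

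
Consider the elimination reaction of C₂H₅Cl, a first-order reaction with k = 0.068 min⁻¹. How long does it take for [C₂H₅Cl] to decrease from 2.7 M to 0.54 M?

23.67 min

Step 1: For first-order: t = ln([C₂H₅Cl]₀/[C₂H₅Cl])/k
Step 2: t = ln(2.7/0.54)/0.068
Step 3: t = ln(5)/0.068
Step 4: t = 1.609/0.068 = 23.67 min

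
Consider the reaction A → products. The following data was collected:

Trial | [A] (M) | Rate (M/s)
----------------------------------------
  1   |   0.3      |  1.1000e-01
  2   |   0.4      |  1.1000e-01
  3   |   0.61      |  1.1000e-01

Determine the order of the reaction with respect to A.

zeroth order (0)

Step 1: Compare trials - when concentration changes, rate stays constant.
Step 2: rate₂/rate₁ = 1.1000e-01/1.1000e-01 = 1
Step 3: [A]₂/[A]₁ = 0.4/0.3 = 1.333
Step 4: Since rate ratio ≈ (conc ratio)^0, the reaction is zeroth order.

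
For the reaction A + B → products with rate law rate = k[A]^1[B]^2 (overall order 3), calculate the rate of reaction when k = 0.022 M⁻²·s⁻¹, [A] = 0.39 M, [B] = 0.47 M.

0.001895 M/s

Step 1: The rate law is rate = k[A]^1[B]^2, overall order = 1+2 = 3
Step 2: Substitute values: rate = 0.022 × (0.39)^1 × (0.47)^2
Step 3: rate = 0.022 × 0.39 × 0.2209 = 0.00189532 M/s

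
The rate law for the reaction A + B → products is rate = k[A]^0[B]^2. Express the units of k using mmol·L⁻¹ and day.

(mmol·L⁻¹)⁻¹·day⁻¹

Step 1: Overall order = 0 + 2 = 2.
Step 2: rate has units mmol·L⁻¹·day⁻¹; [A]^0[B]^2 has units (mmol·L⁻¹)^2.
Step 3: k = rate/([A]^0[B]^2), so units of k = (mmol·L⁻¹)^(1-2)·day⁻¹ = (mmol·L⁻¹)⁻¹·day⁻¹.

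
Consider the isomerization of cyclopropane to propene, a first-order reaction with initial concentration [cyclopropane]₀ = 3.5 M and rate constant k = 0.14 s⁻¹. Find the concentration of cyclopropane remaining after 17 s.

0.3239 M

Step 1: For a first-order reaction: [cyclopropane] = [cyclopropane]₀ × e^(-kt)
Step 2: [cyclopropane] = 3.5 × e^(-0.14 × 17)
Step 3: [cyclopropane] = 3.5 × e^(-2.38)
Step 4: [cyclopropane] = 3.5 × 0.0925506 = 0.3239 M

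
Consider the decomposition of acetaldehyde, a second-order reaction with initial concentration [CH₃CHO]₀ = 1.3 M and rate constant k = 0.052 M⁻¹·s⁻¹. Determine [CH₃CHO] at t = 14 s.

0.6679 M

Step 1: For a second-order reaction: 1/[CH₃CHO] = 1/[CH₃CHO]₀ + kt
Step 2: 1/[CH₃CHO] = 1/1.3 + 0.052 × 14
Step 3: 1/[CH₃CHO] = 0.7692 + 0.728 = 1.497
Step 4: [CH₃CHO] = 1/1.497 = 0.6679 M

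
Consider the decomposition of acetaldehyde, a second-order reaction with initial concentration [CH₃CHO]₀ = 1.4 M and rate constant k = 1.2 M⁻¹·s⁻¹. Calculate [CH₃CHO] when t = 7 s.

0.1097 M

Step 1: For a second-order reaction: 1/[CH₃CHO] = 1/[CH₃CHO]₀ + kt
Step 2: 1/[CH₃CHO] = 1/1.4 + 1.2 × 7
Step 3: 1/[CH₃CHO] = 0.7143 + 8.4 = 9.114
Step 4: [CH₃CHO] = 1/9.114 = 0.1097 M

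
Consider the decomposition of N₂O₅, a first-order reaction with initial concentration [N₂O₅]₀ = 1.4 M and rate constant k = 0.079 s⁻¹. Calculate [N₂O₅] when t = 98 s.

0.0006079 M

Step 1: For a first-order reaction: [N₂O₅] = [N₂O₅]₀ × e^(-kt)
Step 2: [N₂O₅] = 1.4 × e^(-0.079 × 98)
Step 3: [N₂O₅] = 1.4 × e^(-7.742)
Step 4: [N₂O₅] = 1.4 × 0.000434202 = 0.0006079 M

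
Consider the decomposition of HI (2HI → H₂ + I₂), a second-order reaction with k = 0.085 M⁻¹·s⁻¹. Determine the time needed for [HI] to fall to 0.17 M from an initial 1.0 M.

57.44 s

Step 1: For second-order: t = (1/[HI] - 1/[HI]₀)/k
Step 2: t = (1/0.17 - 1/1.0)/0.085
Step 3: t = (5.882 - 1)/0.085
Step 4: t = 4.882/0.085 = 57.44 s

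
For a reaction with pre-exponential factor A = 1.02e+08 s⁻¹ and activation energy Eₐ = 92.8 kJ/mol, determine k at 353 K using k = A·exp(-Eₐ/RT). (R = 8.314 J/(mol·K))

1.89e-06 s⁻¹

Step 1: Use the Arrhenius equation: k = A × exp(-Eₐ/RT)
Step 2: Convert Eₐ to J/mol: 92.8 kJ/mol = 92800 J/mol
Step 3: Calculate the exponent: -Eₐ/(RT) = -92800/(8.314 × 353) = -31.62010
Step 4: k = 1.02e+08 × exp(-31.62010)
Step 5: k = 1.02e+08 × 1.85168e-14 = 1.8887e-06 s⁻¹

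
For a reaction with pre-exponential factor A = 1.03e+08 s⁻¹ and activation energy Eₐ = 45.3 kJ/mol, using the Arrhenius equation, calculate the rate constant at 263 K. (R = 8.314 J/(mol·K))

1.04e-01 s⁻¹

Step 1: Use the Arrhenius equation: k = A × exp(-Eₐ/RT)
Step 2: Convert Eₐ to J/mol: 45.3 kJ/mol = 45300 J/mol
Step 3: Calculate the exponent: -Eₐ/(RT) = -45300/(8.314 × 263) = -20.71727
Step 4: k = 1.03e+08 × exp(-20.71727)
Step 5: k = 1.03e+08 × 1.00601e-09 = 1.0362e-01 s⁻¹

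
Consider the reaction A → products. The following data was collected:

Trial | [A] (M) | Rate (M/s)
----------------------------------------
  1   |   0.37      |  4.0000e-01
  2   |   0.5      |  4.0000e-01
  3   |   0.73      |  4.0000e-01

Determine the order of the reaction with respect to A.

zeroth order (0)

Step 1: Compare trials - when concentration changes, rate stays constant.
Step 2: rate₂/rate₁ = 4.0000e-01/4.0000e-01 = 1
Step 3: [A]₂/[A]₁ = 0.5/0.37 = 1.351
Step 4: Since rate ratio ≈ (conc ratio)^0, the reaction is zeroth order.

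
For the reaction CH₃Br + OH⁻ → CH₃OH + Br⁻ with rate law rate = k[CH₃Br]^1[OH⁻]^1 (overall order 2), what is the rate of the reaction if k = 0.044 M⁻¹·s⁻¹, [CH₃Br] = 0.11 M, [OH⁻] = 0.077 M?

0.0003727 M/s

Step 1: The rate law is rate = k[CH₃Br]^1[OH⁻]^1, overall order = 1+1 = 2
Step 2: Substitute values: rate = 0.044 × (0.11)^1 × (0.077)^1
Step 3: rate = 0.044 × 0.11 × 0.077 = 0.00037268 M/s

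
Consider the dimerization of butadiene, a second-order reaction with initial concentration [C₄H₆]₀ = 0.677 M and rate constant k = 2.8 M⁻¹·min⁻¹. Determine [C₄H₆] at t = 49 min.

0.007211 M

Step 1: For a second-order reaction: 1/[C₄H₆] = 1/[C₄H₆]₀ + kt
Step 2: 1/[C₄H₆] = 1/0.677 + 2.8 × 49
Step 3: 1/[C₄H₆] = 1.477 + 137.2 = 138.7
Step 4: [C₄H₆] = 1/138.7 = 0.007211 M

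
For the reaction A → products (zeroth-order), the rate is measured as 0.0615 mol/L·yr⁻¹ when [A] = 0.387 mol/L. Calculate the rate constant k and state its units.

0.0615 mol/L·yr⁻¹

Step 1: For a zeroth-order reaction, rate = k (independent of concentration).
Step 2: k = rate = 0.0615 mol/L·yr⁻¹.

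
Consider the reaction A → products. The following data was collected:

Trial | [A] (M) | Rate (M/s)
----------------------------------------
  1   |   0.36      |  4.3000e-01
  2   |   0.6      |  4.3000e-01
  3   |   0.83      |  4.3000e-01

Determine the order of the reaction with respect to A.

zeroth order (0)

Step 1: Compare trials - when concentration changes, rate stays constant.
Step 2: rate₂/rate₁ = 4.3000e-01/4.3000e-01 = 1
Step 3: [A]₂/[A]₁ = 0.6/0.36 = 1.667
Step 4: Since rate ratio ≈ (conc ratio)^0, the reaction is zeroth order.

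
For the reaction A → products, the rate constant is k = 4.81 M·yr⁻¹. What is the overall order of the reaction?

zeroth order (0)

Step 1: The units of k for an nth-order reaction are (concentration)^(1-n)·(time)⁻¹.
Step 2: Here k has units M·yr⁻¹, so the concentration exponent is 1.
Step 3: 1 - n = 1 ⇒ n = 0. The reaction is zeroth order.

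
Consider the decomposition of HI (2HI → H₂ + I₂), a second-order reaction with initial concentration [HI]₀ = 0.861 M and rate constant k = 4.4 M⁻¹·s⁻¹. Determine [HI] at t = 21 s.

0.01069 M

Step 1: For a second-order reaction: 1/[HI] = 1/[HI]₀ + kt
Step 2: 1/[HI] = 1/0.861 + 4.4 × 21
Step 3: 1/[HI] = 1.161 + 92.4 = 93.56
Step 4: [HI] = 1/93.56 = 0.01069 M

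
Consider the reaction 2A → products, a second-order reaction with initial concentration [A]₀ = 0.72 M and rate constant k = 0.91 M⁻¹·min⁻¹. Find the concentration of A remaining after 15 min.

0.06649 M

Step 1: For a second-order reaction: 1/[A] = 1/[A]₀ + kt
Step 2: 1/[A] = 1/0.72 + 0.91 × 15
Step 3: 1/[A] = 1.389 + 13.65 = 15.04
Step 4: [A] = 1/15.04 = 0.06649 M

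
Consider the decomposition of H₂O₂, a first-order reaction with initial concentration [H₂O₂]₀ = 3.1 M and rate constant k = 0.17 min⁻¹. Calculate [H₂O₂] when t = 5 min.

1.325 M

Step 1: For a first-order reaction: [H₂O₂] = [H₂O₂]₀ × e^(-kt)
Step 2: [H₂O₂] = 3.1 × e^(-0.17 × 5)
Step 3: [H₂O₂] = 3.1 × e^(-0.85)
Step 4: [H₂O₂] = 3.1 × 0.427415 = 1.325 M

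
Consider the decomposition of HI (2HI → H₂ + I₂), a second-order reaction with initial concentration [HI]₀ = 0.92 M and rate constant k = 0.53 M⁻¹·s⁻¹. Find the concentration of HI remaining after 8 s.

0.1877 M

Step 1: For a second-order reaction: 1/[HI] = 1/[HI]₀ + kt
Step 2: 1/[HI] = 1/0.92 + 0.53 × 8
Step 3: 1/[HI] = 1.087 + 4.24 = 5.327
Step 4: [HI] = 1/5.327 = 0.1877 M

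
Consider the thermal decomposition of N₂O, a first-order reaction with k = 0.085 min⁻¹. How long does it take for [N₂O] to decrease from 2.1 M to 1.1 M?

7.607 min

Step 1: For first-order: t = ln([N₂O]₀/[N₂O])/k
Step 2: t = ln(2.1/1.1)/0.085
Step 3: t = ln(1.909)/0.085
Step 4: t = 0.6466/0.085 = 7.607 min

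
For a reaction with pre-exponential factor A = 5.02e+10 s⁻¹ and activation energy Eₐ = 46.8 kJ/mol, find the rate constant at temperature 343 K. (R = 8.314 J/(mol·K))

3.74e+03 s⁻¹

Step 1: Use the Arrhenius equation: k = A × exp(-Eₐ/RT)
Step 2: Convert Eₐ to J/mol: 46.8 kJ/mol = 46800 J/mol
Step 3: Calculate the exponent: -Eₐ/(RT) = -46800/(8.314 × 343) = -16.41125
Step 4: k = 5.02e+10 × exp(-16.41125)
Step 5: k = 5.02e+10 × 7.45907e-08 = 3.7445e+03 s⁻¹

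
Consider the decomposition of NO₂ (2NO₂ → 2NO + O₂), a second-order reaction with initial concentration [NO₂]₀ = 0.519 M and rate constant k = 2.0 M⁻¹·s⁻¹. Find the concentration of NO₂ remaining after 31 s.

0.01564 M

Step 1: For a second-order reaction: 1/[NO₂] = 1/[NO₂]₀ + kt
Step 2: 1/[NO₂] = 1/0.519 + 2.0 × 31
Step 3: 1/[NO₂] = 1.927 + 62 = 63.93
Step 4: [NO₂] = 1/63.93 = 0.01564 M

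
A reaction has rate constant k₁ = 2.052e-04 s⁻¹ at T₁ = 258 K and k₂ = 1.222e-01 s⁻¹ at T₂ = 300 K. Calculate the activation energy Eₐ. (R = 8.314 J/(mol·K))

97.9 kJ/mol

Step 1: Use the two-temperature Arrhenius form: ln(k₂/k₁) = -Eₐ/R × (1/T₂ - 1/T₁)
Step 2: ln(k₂/k₁) = ln(1.222e-01/2.052e-04) = ln(595.517) = 6.38943
Step 3: 1/T₂ - 1/T₁ = 1/300 - 1/258 = -5.426357e-04 K⁻¹
Step 4: Eₐ = -R × ln(k₂/k₁) / (1/T₂ - 1/T₁) = -8.314 × 6.38943 / -5.426357e-04
Step 5: Eₐ = 9.7896e+04 J/mol = 97.9 kJ/mol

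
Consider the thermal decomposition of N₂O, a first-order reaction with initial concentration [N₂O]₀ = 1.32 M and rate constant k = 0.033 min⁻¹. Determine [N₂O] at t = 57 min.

0.2012 M

Step 1: For a first-order reaction: [N₂O] = [N₂O]₀ × e^(-kt)
Step 2: [N₂O] = 1.32 × e^(-0.033 × 57)
Step 3: [N₂O] = 1.32 × e^(-1.881)
Step 4: [N₂O] = 1.32 × 0.152438 = 0.2012 M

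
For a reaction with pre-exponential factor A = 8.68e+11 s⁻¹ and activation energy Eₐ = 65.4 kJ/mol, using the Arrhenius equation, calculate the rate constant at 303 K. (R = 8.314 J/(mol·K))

4.61e+00 s⁻¹

Step 1: Use the Arrhenius equation: k = A × exp(-Eₐ/RT)
Step 2: Convert Eₐ to J/mol: 65.4 kJ/mol = 65400 J/mol
Step 3: Calculate the exponent: -Eₐ/(RT) = -65400/(8.314 × 303) = -25.96122
Step 4: k = 8.68e+11 × exp(-25.96122)
Step 5: k = 8.68e+11 × 5.31111e-12 = 4.6100e+00 s⁻¹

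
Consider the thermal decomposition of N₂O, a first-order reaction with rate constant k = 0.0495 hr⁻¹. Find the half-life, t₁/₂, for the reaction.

14 hr

Step 1: For a first-order reaction, t₁/₂ = ln(2)/k
Step 2: t₁/₂ = ln(2)/0.0495
Step 3: t₁/₂ = 0.6931/0.0495 = 14 hr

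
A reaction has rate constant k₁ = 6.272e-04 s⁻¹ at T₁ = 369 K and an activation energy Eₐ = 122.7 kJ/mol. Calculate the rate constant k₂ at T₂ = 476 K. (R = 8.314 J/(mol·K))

5.034e+00 s⁻¹

Step 1: Use the two-temperature Arrhenius form: ln(k₂/k₁) = -Eₐ/R × (1/T₂ - 1/T₁)
Step 2: Convert Eₐ to J/mol: 122.7 kJ/mol = 122700 J/mol
Step 3: 1/T₂ - 1/T₁ = 1/476 - 1/369 = -6.091868e-04 K⁻¹
Step 4: ln(k₂/k₁) = -122700/8.314 × -6.091868e-04 = 8.99052
Step 5: k₂ = k₁ × exp(8.99052) = 6.272e-04 × 8.02663e+03 = 5.034e+00 s⁻¹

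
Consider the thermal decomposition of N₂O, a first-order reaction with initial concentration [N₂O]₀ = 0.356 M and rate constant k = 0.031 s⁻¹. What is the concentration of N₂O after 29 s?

0.1449 M

Step 1: For a first-order reaction: [N₂O] = [N₂O]₀ × e^(-kt)
Step 2: [N₂O] = 0.356 × e^(-0.031 × 29)
Step 3: [N₂O] = 0.356 × e^(-0.899)
Step 4: [N₂O] = 0.356 × 0.406976 = 0.1449 M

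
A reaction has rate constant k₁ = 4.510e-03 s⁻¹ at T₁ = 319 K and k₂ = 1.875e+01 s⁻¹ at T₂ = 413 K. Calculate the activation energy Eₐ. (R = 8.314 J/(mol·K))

97.1 kJ/mol

Step 1: Use the two-temperature Arrhenius form: ln(k₂/k₁) = -Eₐ/R × (1/T₂ - 1/T₁)
Step 2: ln(k₂/k₁) = ln(1.875e+01/4.510e-03) = ln(4157.43) = 8.33265
Step 3: 1/T₂ - 1/T₁ = 1/413 - 1/319 = -7.134887e-04 K⁻¹
Step 4: Eₐ = -R × ln(k₂/k₁) / (1/T₂ - 1/T₁) = -8.314 × 8.33265 / -7.134887e-04
Step 5: Eₐ = 9.7097e+04 J/mol = 97.1 kJ/mol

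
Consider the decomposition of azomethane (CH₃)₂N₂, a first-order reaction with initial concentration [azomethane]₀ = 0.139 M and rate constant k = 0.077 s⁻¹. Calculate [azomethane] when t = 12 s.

0.05517 M

Step 1: For a first-order reaction: [azomethane] = [azomethane]₀ × e^(-kt)
Step 2: [azomethane] = 0.139 × e^(-0.077 × 12)
Step 3: [azomethane] = 0.139 × e^(-0.924)
Step 4: [azomethane] = 0.139 × 0.396928 = 0.05517 M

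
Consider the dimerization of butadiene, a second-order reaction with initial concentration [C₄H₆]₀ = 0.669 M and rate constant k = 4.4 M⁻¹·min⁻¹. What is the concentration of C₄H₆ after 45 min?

0.005013 M

Step 1: For a second-order reaction: 1/[C₄H₆] = 1/[C₄H₆]₀ + kt
Step 2: 1/[C₄H₆] = 1/0.669 + 4.4 × 45
Step 3: 1/[C₄H₆] = 1.495 + 198 = 199.5
Step 4: [C₄H₆] = 1/199.5 = 0.005013 M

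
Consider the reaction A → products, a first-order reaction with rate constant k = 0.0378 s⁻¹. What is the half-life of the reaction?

18.34 s

Step 1: For a first-order reaction, t₁/₂ = ln(2)/k
Step 2: t₁/₂ = ln(2)/0.0378
Step 3: t₁/₂ = 0.6931/0.0378 = 18.34 s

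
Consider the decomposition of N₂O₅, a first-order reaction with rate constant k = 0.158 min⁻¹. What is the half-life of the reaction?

4.387 min

Step 1: For a first-order reaction, t₁/₂ = ln(2)/k
Step 2: t₁/₂ = ln(2)/0.158
Step 3: t₁/₂ = 0.6931/0.158 = 4.387 min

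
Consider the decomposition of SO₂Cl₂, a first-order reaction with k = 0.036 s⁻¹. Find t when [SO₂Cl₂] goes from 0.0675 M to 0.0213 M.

32.04 s

Step 1: For first-order: t = ln([SO₂Cl₂]₀/[SO₂Cl₂])/k
Step 2: t = ln(0.0675/0.0213)/0.036
Step 3: t = ln(3.169)/0.036
Step 4: t = 1.153/0.036 = 32.04 s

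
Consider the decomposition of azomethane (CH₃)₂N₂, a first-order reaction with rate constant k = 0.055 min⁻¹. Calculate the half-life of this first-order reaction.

12.6 min

Step 1: For a first-order reaction, t₁/₂ = ln(2)/k
Step 2: t₁/₂ = ln(2)/0.055
Step 3: t₁/₂ = 0.6931/0.055 = 12.6 min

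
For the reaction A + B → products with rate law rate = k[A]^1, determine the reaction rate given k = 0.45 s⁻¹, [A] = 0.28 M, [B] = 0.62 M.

0.126 M/s

Step 1: The rate law is rate = k[A]^1
Step 2: Note that the rate does not depend on [B] (zero order in B).
Step 3: rate = 0.45 × (0.28)^1 = 0.126 M/s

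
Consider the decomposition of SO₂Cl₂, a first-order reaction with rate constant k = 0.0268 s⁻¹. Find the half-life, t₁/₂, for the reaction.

25.86 s

Step 1: For a first-order reaction, t₁/₂ = ln(2)/k
Step 2: t₁/₂ = ln(2)/0.0268
Step 3: t₁/₂ = 0.6931/0.0268 = 25.86 s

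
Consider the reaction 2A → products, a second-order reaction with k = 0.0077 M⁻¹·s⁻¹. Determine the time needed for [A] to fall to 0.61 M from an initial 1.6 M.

131.7 s

Step 1: For second-order: t = (1/[A] - 1/[A]₀)/k
Step 2: t = (1/0.61 - 1/1.6)/0.0077
Step 3: t = (1.639 - 0.625)/0.0077
Step 4: t = 1.014/0.0077 = 131.7 s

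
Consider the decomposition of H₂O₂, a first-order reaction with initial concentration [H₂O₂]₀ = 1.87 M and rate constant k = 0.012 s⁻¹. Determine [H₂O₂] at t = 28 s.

1.336 M

Step 1: For a first-order reaction: [H₂O₂] = [H₂O₂]₀ × e^(-kt)
Step 2: [H₂O₂] = 1.87 × e^(-0.012 × 28)
Step 3: [H₂O₂] = 1.87 × e^(-0.336)
Step 4: [H₂O₂] = 1.87 × 0.714623 = 1.336 M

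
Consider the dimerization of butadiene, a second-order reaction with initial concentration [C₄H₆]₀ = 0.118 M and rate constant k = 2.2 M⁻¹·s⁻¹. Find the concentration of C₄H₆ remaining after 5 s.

0.05135 M

Step 1: For a second-order reaction: 1/[C₄H₆] = 1/[C₄H₆]₀ + kt
Step 2: 1/[C₄H₆] = 1/0.118 + 2.2 × 5
Step 3: 1/[C₄H₆] = 8.475 + 11 = 19.47
Step 4: [C₄H₆] = 1/19.47 = 0.05135 M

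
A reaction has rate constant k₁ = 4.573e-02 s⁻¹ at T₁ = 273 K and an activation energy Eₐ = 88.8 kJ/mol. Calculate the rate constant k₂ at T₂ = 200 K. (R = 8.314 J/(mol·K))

2.873e-08 s⁻¹

Step 1: Use the two-temperature Arrhenius form: ln(k₂/k₁) = -Eₐ/R × (1/T₂ - 1/T₁)
Step 2: Convert Eₐ to J/mol: 88.8 kJ/mol = 88800 J/mol
Step 3: 1/T₂ - 1/T₁ = 1/200 - 1/273 = 1.336996e-03 K⁻¹
Step 4: ln(k₂/k₁) = -88800/8.314 × 1.336996e-03 = -14.28016
Step 5: k₂ = k₁ × exp(-14.28016) = 4.573e-02 × 6.28355e-07 = 2.873e-08 s⁻¹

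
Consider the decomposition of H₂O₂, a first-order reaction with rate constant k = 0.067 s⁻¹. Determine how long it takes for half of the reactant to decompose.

10.35 s

Step 1: For a first-order reaction, t₁/₂ = ln(2)/k
Step 2: t₁/₂ = ln(2)/0.067
Step 3: t₁/₂ = 0.6931/0.067 = 10.35 s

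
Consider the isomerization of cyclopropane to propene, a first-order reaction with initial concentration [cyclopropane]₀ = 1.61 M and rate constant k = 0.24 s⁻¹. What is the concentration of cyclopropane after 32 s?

0.0007438 M

Step 1: For a first-order reaction: [cyclopropane] = [cyclopropane]₀ × e^(-kt)
Step 2: [cyclopropane] = 1.61 × e^(-0.24 × 32)
Step 3: [cyclopropane] = 1.61 × e^(-7.68)
Step 4: [cyclopropane] = 1.61 × 0.000461975 = 0.0007438 M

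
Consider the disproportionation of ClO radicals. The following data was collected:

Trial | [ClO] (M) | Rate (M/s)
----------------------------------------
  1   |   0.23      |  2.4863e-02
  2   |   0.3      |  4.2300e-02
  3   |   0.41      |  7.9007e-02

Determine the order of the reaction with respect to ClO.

second order (2)

Step 1: Compare trials to find order n where rate₂/rate₁ = ([ClO]₂/[ClO]₁)^n
Step 2: rate₂/rate₁ = 4.2300e-02/2.4863e-02 = 1.701
Step 3: [ClO]₂/[ClO]₁ = 0.3/0.23 = 1.304
Step 4: n = ln(1.701)/ln(1.304) = 2.00 ≈ 2
Step 5: The reaction is second order in ClO.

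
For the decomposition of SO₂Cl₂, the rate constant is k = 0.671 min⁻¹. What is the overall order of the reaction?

first order (1)

Step 1: The units of k for an nth-order reaction are (concentration)^(1-n)·(time)⁻¹.
Step 2: Here k has units min⁻¹, so the concentration exponent is 0.
Step 3: 1 - n = 0 ⇒ n = 1. The reaction is first order.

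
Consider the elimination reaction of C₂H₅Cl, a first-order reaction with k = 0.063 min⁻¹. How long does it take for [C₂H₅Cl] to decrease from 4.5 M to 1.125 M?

22 min

Step 1: For first-order: t = ln([C₂H₅Cl]₀/[C₂H₅Cl])/k
Step 2: t = ln(4.5/1.125)/0.063
Step 3: t = ln(4)/0.063
Step 4: t = 1.386/0.063 = 22 min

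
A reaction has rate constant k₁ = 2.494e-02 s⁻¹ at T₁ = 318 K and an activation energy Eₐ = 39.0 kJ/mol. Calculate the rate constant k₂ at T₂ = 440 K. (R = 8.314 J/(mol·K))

1.490e+00 s⁻¹

Step 1: Use the two-temperature Arrhenius form: ln(k₂/k₁) = -Eₐ/R × (1/T₂ - 1/T₁)
Step 2: Convert Eₐ to J/mol: 39.0 kJ/mol = 39000 J/mol
Step 3: 1/T₂ - 1/T₁ = 1/440 - 1/318 = -8.719268e-04 K⁻¹
Step 4: ln(k₂/k₁) = -39000/8.314 × -8.719268e-04 = 4.09011
Step 5: k₂ = k₁ × exp(4.09011) = 2.494e-02 × 5.97465e+01 = 1.490e+00 s⁻¹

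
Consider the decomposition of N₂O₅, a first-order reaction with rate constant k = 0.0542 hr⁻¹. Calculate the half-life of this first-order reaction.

12.79 hr

Step 1: For a first-order reaction, t₁/₂ = ln(2)/k
Step 2: t₁/₂ = ln(2)/0.0542
Step 3: t₁/₂ = 0.6931/0.0542 = 12.79 hr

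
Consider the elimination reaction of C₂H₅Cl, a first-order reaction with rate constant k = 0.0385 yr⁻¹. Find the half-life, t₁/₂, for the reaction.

18 yr

Step 1: For a first-order reaction, t₁/₂ = ln(2)/k
Step 2: t₁/₂ = ln(2)/0.0385
Step 3: t₁/₂ = 0.6931/0.0385 = 18 yr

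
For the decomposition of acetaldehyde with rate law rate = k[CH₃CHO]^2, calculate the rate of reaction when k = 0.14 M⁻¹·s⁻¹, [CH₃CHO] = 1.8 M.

0.4536 M/s

Step 1: Identify the rate law: rate = k[CH₃CHO]^2
Step 2: Substitute values: rate = 0.14 × (1.8)^2
Step 3: Calculate: rate = 0.14 × 3.24 = 0.4536 M/s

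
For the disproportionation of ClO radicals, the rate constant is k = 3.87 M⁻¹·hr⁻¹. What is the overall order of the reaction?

second order (2)

Step 1: The units of k for an nth-order reaction are (concentration)^(1-n)·(time)⁻¹.
Step 2: Here k has units M⁻¹·hr⁻¹, so the concentration exponent is -1.
Step 3: 1 - n = -1 ⇒ n = 2. The reaction is second order.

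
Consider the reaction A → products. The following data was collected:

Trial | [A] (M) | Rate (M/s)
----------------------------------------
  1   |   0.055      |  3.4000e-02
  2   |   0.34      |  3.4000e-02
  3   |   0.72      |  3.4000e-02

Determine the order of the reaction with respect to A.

zeroth order (0)

Step 1: Compare trials - when concentration changes, rate stays constant.
Step 2: rate₂/rate₁ = 3.4000e-02/3.4000e-02 = 1
Step 3: [A]₂/[A]₁ = 0.34/0.055 = 6.182
Step 4: Since rate ratio ≈ (conc ratio)^0, the reaction is zeroth order.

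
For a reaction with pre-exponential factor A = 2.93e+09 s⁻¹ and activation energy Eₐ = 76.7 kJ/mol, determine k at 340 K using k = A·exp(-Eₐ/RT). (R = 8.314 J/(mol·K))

4.82e-03 s⁻¹

Step 1: Use the Arrhenius equation: k = A × exp(-Eₐ/RT)
Step 2: Convert Eₐ to J/mol: 76.7 kJ/mol = 76700 J/mol
Step 3: Calculate the exponent: -Eₐ/(RT) = -76700/(8.314 × 340) = -27.13354
Step 4: k = 2.93e+09 × exp(-27.13354)
Step 5: k = 2.93e+09 × 1.64457e-12 = 4.8186e-03 s⁻¹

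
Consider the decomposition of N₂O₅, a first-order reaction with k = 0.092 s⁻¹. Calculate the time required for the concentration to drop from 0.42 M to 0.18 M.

9.21 s

Step 1: For first-order: t = ln([N₂O₅]₀/[N₂O₅])/k
Step 2: t = ln(0.42/0.18)/0.092
Step 3: t = ln(2.333)/0.092
Step 4: t = 0.8473/0.092 = 9.21 s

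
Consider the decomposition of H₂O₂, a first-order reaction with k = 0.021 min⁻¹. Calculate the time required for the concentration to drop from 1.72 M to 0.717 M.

41.67 min

Step 1: For first-order: t = ln([H₂O₂]₀/[H₂O₂])/k
Step 2: t = ln(1.72/0.717)/0.021
Step 3: t = ln(2.399)/0.021
Step 4: t = 0.875/0.021 = 41.67 min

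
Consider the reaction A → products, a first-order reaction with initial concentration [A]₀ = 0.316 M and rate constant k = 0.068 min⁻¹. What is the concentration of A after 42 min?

0.01817 M

Step 1: For a first-order reaction: [A] = [A]₀ × e^(-kt)
Step 2: [A] = 0.316 × e^(-0.068 × 42)
Step 3: [A] = 0.316 × e^(-2.856)
Step 4: [A] = 0.316 × 0.0574983 = 0.01817 M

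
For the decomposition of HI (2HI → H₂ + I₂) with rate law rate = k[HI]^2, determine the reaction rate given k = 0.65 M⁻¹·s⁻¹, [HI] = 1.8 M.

2.106 M/s

Step 1: Identify the rate law: rate = k[HI]^2
Step 2: Substitute values: rate = 0.65 × (1.8)^2
Step 3: Calculate: rate = 0.65 × 3.24 = 2.106 M/s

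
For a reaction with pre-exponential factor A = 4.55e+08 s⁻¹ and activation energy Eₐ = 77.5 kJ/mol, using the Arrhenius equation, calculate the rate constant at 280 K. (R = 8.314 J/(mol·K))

1.58e-06 s⁻¹

Step 1: Use the Arrhenius equation: k = A × exp(-Eₐ/RT)
Step 2: Convert Eₐ to J/mol: 77.5 kJ/mol = 77500 J/mol
Step 3: Calculate the exponent: -Eₐ/(RT) = -77500/(8.314 × 280) = -33.29152
Step 4: k = 4.55e+08 × exp(-33.29152)
Step 5: k = 4.55e+08 × 3.48078e-15 = 1.5838e-06 s⁻¹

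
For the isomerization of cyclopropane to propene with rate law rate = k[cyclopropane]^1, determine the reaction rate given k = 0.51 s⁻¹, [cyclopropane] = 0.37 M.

0.1887 M/s

Step 1: Identify the rate law: rate = k[cyclopropane]^1
Step 2: Substitute values: rate = 0.51 × (0.37)^1
Step 3: Calculate: rate = 0.51 × 0.37 = 0.1887 M/s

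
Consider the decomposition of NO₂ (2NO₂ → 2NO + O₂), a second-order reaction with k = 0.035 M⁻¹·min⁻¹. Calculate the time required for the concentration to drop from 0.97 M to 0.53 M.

24.45 min

Step 1: For second-order: t = (1/[NO₂] - 1/[NO₂]₀)/k
Step 2: t = (1/0.53 - 1/0.97)/0.035
Step 3: t = (1.887 - 1.031)/0.035
Step 4: t = 0.8559/0.035 = 24.45 min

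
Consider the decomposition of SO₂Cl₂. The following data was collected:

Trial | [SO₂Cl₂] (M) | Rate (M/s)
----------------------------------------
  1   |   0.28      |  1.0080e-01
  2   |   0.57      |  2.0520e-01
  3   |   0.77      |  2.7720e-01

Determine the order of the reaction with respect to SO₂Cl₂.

first order (1)

Step 1: Compare trials to find order n where rate₂/rate₁ = ([SO₂Cl₂]₂/[SO₂Cl₂]₁)^n
Step 2: rate₂/rate₁ = 2.0520e-01/1.0080e-01 = 2.036
Step 3: [SO₂Cl₂]₂/[SO₂Cl₂]₁ = 0.57/0.28 = 2.036
Step 4: n = ln(2.036)/ln(2.036) = 1.00 ≈ 1
Step 5: The reaction is first order in SO₂Cl₂.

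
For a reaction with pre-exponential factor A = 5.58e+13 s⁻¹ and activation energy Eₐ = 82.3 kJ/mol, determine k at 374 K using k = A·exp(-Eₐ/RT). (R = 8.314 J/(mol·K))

1.79e+02 s⁻¹

Step 1: Use the Arrhenius equation: k = A × exp(-Eₐ/RT)
Step 2: Convert Eₐ to J/mol: 82.3 kJ/mol = 82300 J/mol
Step 3: Calculate the exponent: -Eₐ/(RT) = -82300/(8.314 × 374) = -26.46782
Step 4: k = 5.58e+13 × exp(-26.46782)
Step 5: k = 5.58e+13 × 3.20016e-12 = 1.7857e+02 s⁻¹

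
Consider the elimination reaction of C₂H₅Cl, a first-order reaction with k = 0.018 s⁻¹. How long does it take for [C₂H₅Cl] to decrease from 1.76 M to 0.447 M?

76.14 s

Step 1: For first-order: t = ln([C₂H₅Cl]₀/[C₂H₅Cl])/k
Step 2: t = ln(1.76/0.447)/0.018
Step 3: t = ln(3.937)/0.018
Step 4: t = 1.371/0.018 = 76.14 s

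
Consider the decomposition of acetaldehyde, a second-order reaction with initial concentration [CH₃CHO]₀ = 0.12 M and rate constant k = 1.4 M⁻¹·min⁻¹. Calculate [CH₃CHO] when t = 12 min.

0.03979 M

Step 1: For a second-order reaction: 1/[CH₃CHO] = 1/[CH₃CHO]₀ + kt
Step 2: 1/[CH₃CHO] = 1/0.12 + 1.4 × 12
Step 3: 1/[CH₃CHO] = 8.333 + 16.8 = 25.13
Step 4: [CH₃CHO] = 1/25.13 = 0.03979 M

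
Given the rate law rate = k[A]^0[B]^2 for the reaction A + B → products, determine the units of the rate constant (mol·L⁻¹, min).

(mol·L⁻¹)⁻¹·min⁻¹

Step 1: Overall order = 0 + 2 = 2.
Step 2: rate has units mol·L⁻¹·min⁻¹; [A]^0[B]^2 has units (mol·L⁻¹)^2.
Step 3: k = rate/([A]^0[B]^2), so units of k = (mol·L⁻¹)^(1-2)·min⁻¹ = (mol·L⁻¹)⁻¹·min⁻¹.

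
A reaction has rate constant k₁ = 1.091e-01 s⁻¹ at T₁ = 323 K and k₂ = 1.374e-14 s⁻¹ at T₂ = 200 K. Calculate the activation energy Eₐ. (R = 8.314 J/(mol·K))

129.7 kJ/mol

Step 1: Use the two-temperature Arrhenius form: ln(k₂/k₁) = -Eₐ/R × (1/T₂ - 1/T₁)
Step 2: ln(k₂/k₁) = ln(1.374e-14/1.091e-01) = ln(1.2594e-13) = -29.703
Step 3: 1/T₂ - 1/T₁ = 1/200 - 1/323 = 1.904025e-03 K⁻¹
Step 4: Eₐ = -R × ln(k₂/k₁) / (1/T₂ - 1/T₁) = -8.314 × -29.703 / 1.904025e-03
Step 5: Eₐ = 1.2970e+05 J/mol = 129.7 kJ/mol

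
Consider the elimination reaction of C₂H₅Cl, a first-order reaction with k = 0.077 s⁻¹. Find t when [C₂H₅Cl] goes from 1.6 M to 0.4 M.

18 s

Step 1: For first-order: t = ln([C₂H₅Cl]₀/[C₂H₅Cl])/k
Step 2: t = ln(1.6/0.4)/0.077
Step 3: t = ln(4)/0.077
Step 4: t = 1.386/0.077 = 18 s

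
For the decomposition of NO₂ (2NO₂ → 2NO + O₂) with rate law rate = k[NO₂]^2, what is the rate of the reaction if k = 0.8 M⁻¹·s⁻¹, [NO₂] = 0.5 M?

0.2 M/s

Step 1: Identify the rate law: rate = k[NO₂]^2
Step 2: Substitute values: rate = 0.8 × (0.5)^2
Step 3: Calculate: rate = 0.8 × 0.25 = 0.2 M/s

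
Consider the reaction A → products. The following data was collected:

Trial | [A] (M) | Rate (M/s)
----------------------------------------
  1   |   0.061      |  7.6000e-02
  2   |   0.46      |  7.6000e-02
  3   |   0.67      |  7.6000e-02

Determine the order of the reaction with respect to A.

zeroth order (0)

Step 1: Compare trials - when concentration changes, rate stays constant.
Step 2: rate₂/rate₁ = 7.6000e-02/7.6000e-02 = 1
Step 3: [A]₂/[A]₁ = 0.46/0.061 = 7.541
Step 4: Since rate ratio ≈ (conc ratio)^0, the reaction is zeroth order.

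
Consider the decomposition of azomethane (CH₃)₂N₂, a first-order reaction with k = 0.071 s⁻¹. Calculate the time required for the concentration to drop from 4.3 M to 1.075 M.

19.53 s

Step 1: For first-order: t = ln([azomethane]₀/[azomethane])/k
Step 2: t = ln(4.3/1.075)/0.071
Step 3: t = ln(4)/0.071
Step 4: t = 1.386/0.071 = 19.53 s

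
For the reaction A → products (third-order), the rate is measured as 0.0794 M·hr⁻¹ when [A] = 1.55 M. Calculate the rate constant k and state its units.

0.02132 M⁻²·hr⁻¹

Step 1: rate = k[A]^3, so k = rate / [A]^3.
Step 2: k = 0.0794 / (1.55)^3 = 0.0794 / 3.724.
Step 3: k = 0.02132 M⁻²·hr⁻¹.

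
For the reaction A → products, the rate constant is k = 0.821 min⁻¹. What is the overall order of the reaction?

first order (1)

Step 1: The units of k for an nth-order reaction are (concentration)^(1-n)·(time)⁻¹.
Step 2: Here k has units min⁻¹, so the concentration exponent is 0.
Step 3: 1 - n = 0 ⇒ n = 1. The reaction is first order.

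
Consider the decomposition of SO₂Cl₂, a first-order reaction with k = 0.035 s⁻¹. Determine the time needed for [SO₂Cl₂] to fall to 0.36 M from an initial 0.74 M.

20.59 s

Step 1: For first-order: t = ln([SO₂Cl₂]₀/[SO₂Cl₂])/k
Step 2: t = ln(0.74/0.36)/0.035
Step 3: t = ln(2.056)/0.035
Step 4: t = 0.7205/0.035 = 20.59 s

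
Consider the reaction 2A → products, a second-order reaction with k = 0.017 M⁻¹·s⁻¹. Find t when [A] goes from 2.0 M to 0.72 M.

52.29 s

Step 1: For second-order: t = (1/[A] - 1/[A]₀)/k
Step 2: t = (1/0.72 - 1/2.0)/0.017
Step 3: t = (1.389 - 0.5)/0.017
Step 4: t = 0.8889/0.017 = 52.29 s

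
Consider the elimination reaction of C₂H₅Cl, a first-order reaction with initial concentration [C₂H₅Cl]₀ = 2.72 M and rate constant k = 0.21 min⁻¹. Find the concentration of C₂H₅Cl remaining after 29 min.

0.006162 M

Step 1: For a first-order reaction: [C₂H₅Cl] = [C₂H₅Cl]₀ × e^(-kt)
Step 2: [C₂H₅Cl] = 2.72 × e^(-0.21 × 29)
Step 3: [C₂H₅Cl] = 2.72 × e^(-6.09)
Step 4: [C₂H₅Cl] = 2.72 × 0.00226541 = 0.006162 M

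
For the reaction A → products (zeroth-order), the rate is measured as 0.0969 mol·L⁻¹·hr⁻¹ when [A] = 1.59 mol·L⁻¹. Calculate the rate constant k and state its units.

0.0969 mol·L⁻¹·hr⁻¹

Step 1: For a zeroth-order reaction, rate = k (independent of concentration).
Step 2: k = rate = 0.0969 mol·L⁻¹·hr⁻¹.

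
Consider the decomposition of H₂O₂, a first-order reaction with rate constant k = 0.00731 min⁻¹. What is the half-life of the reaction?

94.82 min

Step 1: For a first-order reaction, t₁/₂ = ln(2)/k
Step 2: t₁/₂ = ln(2)/0.00731
Step 3: t₁/₂ = 0.6931/0.00731 = 94.82 min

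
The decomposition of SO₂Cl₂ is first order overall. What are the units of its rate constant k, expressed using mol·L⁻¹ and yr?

yr⁻¹

Step 1: For overall order n, rate = k × (concentration)^n.
Step 2: Rate has units mol·L⁻¹·yr⁻¹; concentration term has units (mol·L⁻¹)^1.
Step 3: k = rate / (concentration)^n, so units of k = (mol·L⁻¹)^(1-1)·yr⁻¹ = yr⁻¹.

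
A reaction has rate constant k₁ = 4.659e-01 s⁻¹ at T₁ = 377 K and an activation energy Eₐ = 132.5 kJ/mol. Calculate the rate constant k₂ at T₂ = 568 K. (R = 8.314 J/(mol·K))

6.948e+05 s⁻¹

Step 1: Use the two-temperature Arrhenius form: ln(k₂/k₁) = -Eₐ/R × (1/T₂ - 1/T₁)
Step 2: Convert Eₐ to J/mol: 132.5 kJ/mol = 132500 J/mol
Step 3: 1/T₂ - 1/T₁ = 1/568 - 1/377 = -8.919565e-04 K⁻¹
Step 4: ln(k₂/k₁) = -132500/8.314 × -8.919565e-04 = 14.21509
Step 5: k₂ = k₁ × exp(14.21509) = 4.659e-01 × 1.49120e+06 = 6.948e+05 s⁻¹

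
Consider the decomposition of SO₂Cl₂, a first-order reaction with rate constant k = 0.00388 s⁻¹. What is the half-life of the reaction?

178.6 s

Step 1: For a first-order reaction, t₁/₂ = ln(2)/k
Step 2: t₁/₂ = ln(2)/0.00388
Step 3: t₁/₂ = 0.6931/0.00388 = 178.6 s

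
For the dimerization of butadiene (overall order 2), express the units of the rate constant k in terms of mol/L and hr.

(mol/L)⁻¹·hr⁻¹

Step 1: For overall order n, rate = k × (concentration)^n.
Step 2: Rate has units mol/L·hr⁻¹; concentration term has units (mol/L)^2.
Step 3: k = rate / (concentration)^n, so units of k = (mol/L)^(1-2)·hr⁻¹ = (mol/L)⁻¹·hr⁻¹.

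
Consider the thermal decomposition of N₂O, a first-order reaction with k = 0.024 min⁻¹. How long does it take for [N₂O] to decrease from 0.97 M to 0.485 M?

28.88 min

Step 1: For first-order: t = ln([N₂O]₀/[N₂O])/k
Step 2: t = ln(0.97/0.485)/0.024
Step 3: t = ln(2)/0.024
Step 4: t = 0.6931/0.024 = 28.88 min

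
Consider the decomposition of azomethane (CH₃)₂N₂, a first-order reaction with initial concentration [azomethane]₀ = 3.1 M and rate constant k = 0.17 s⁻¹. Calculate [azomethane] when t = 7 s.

0.9431 M

Step 1: For a first-order reaction: [azomethane] = [azomethane]₀ × e^(-kt)
Step 2: [azomethane] = 3.1 × e^(-0.17 × 7)
Step 3: [azomethane] = 3.1 × e^(-1.19)
Step 4: [azomethane] = 3.1 × 0.304221 = 0.9431 M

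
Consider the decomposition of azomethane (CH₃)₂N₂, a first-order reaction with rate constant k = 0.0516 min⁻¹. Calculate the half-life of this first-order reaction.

13.43 min

Step 1: For a first-order reaction, t₁/₂ = ln(2)/k
Step 2: t₁/₂ = ln(2)/0.0516
Step 3: t₁/₂ = 0.6931/0.0516 = 13.43 min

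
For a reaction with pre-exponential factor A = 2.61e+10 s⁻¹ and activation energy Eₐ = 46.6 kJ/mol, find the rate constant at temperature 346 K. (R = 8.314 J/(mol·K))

2.41e+03 s⁻¹

Step 1: Use the Arrhenius equation: k = A × exp(-Eₐ/RT)
Step 2: Convert Eₐ to J/mol: 46.6 kJ/mol = 46600 J/mol
Step 3: Calculate the exponent: -Eₐ/(RT) = -46600/(8.314 × 346) = -16.19943
Step 4: k = 2.61e+10 × exp(-16.19943)
Step 5: k = 2.61e+10 × 9.21885e-08 = 2.4061e+03 s⁻¹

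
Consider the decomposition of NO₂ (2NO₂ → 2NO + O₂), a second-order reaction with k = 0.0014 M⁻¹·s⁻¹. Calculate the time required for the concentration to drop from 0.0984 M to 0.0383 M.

1.139e+04 s

Step 1: For second-order: t = (1/[NO₂] - 1/[NO₂]₀)/k
Step 2: t = (1/0.0383 - 1/0.0984)/0.0014
Step 3: t = (26.11 - 10.16)/0.0014
Step 4: t = 15.95/0.0014 = 1.139e+04 s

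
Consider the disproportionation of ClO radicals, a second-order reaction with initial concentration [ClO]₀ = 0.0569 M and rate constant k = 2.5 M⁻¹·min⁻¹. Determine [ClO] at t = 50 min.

0.007014 M

Step 1: For a second-order reaction: 1/[ClO] = 1/[ClO]₀ + kt
Step 2: 1/[ClO] = 1/0.0569 + 2.5 × 50
Step 3: 1/[ClO] = 17.57 + 125 = 142.6
Step 4: [ClO] = 1/142.6 = 0.007014 M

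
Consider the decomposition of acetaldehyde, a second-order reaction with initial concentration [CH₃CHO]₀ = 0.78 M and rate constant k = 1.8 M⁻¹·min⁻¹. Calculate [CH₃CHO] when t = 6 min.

0.08277 M

Step 1: For a second-order reaction: 1/[CH₃CHO] = 1/[CH₃CHO]₀ + kt
Step 2: 1/[CH₃CHO] = 1/0.78 + 1.8 × 6
Step 3: 1/[CH₃CHO] = 1.282 + 10.8 = 12.08
Step 4: [CH₃CHO] = 1/12.08 = 0.08277 M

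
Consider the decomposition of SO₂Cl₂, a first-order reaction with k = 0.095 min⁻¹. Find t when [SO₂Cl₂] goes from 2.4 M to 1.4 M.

5.674 min

Step 1: For first-order: t = ln([SO₂Cl₂]₀/[SO₂Cl₂])/k
Step 2: t = ln(2.4/1.4)/0.095
Step 3: t = ln(1.714)/0.095
Step 4: t = 0.539/0.095 = 5.674 min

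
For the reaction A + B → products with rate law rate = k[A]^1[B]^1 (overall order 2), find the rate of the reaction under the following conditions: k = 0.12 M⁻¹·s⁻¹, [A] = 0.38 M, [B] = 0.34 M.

0.0155 M/s

Step 1: The rate law is rate = k[A]^1[B]^1, overall order = 1+1 = 2
Step 2: Substitute values: rate = 0.12 × (0.38)^1 × (0.34)^1
Step 3: rate = 0.12 × 0.38 × 0.34 = 0.015504 M/s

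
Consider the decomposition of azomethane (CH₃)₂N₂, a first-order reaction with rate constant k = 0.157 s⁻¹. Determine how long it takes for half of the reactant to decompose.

4.415 s

Step 1: For a first-order reaction, t₁/₂ = ln(2)/k
Step 2: t₁/₂ = ln(2)/0.157
Step 3: t₁/₂ = 0.6931/0.157 = 4.415 s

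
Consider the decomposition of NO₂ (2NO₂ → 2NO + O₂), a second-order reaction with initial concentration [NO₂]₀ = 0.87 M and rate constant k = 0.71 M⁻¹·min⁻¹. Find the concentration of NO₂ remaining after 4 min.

0.2507 M

Step 1: For a second-order reaction: 1/[NO₂] = 1/[NO₂]₀ + kt
Step 2: 1/[NO₂] = 1/0.87 + 0.71 × 4
Step 3: 1/[NO₂] = 1.149 + 2.84 = 3.989
Step 4: [NO₂] = 1/3.989 = 0.2507 M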